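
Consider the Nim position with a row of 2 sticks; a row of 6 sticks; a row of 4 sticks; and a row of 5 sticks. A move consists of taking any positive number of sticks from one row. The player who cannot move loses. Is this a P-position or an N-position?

N-position

Compute the nim-sum pairwise:
2 ⊕ 6 = 4
4 ⊕ 4 = 0
0 ⊕ 5 = 5
The nim-sum is 5 ≠ 0, so this is an N-position: the player to move can win.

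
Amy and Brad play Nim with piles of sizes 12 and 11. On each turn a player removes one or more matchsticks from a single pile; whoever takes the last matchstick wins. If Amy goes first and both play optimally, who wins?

Amy wins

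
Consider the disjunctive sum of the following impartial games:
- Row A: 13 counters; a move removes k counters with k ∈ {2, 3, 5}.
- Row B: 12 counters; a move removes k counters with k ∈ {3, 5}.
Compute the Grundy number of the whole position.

For row A, compute g(0), g(1), … with moves {2, 3, 5}:
g(0) = mex{} = 0
g(1) = mex{} = 0
g(2) = mex{0} = 1
g(3) = mex{0} = 1
g(4) = mex{0,1} = 2
g(5) = mex{0,1} = 2
g(6) = mex{0,1,2} = 3
g(7) = mex{1,2} = 0
g(8) = mex{1,2,3} = 0
g(9) = mex{0,2,3} = 1
g(10) = mex{0,2} = 1
g(11) = mex{0,1,3} = 2
g(12) = mex{0,1} = 2
g(13) = mex{0,1,2} = 3
So g(13) = 3.
Build the Grundy sequence for row B with g(k) = mex{g(k−s) : s ∈ {3, 5}, s ≤ k}:
g(0) = mex{} = 0
g(1) = mex{} = 0
g(2) = mex{} = 0
g(3) = mex{0} = 1
g(4) = mex{0} = 1
g(5) = mex{0} = 1
g(6) = mex{0,1} = 2
g(7) = mex{0,1} = 2
g(8) = mex{1} = 0
g(9) = mex{1,2} = 0
g(10) = mex{1,2} = 0
g(11) = mex{0,2} = 1
g(12) = mex{0,2} = 1
So g(12) = 1.
By the Sprague-Grundy theorem, the Grundy value of a sum of independent games is the XOR of the component values.
Combined value = 3 XOR 1 = 2.

2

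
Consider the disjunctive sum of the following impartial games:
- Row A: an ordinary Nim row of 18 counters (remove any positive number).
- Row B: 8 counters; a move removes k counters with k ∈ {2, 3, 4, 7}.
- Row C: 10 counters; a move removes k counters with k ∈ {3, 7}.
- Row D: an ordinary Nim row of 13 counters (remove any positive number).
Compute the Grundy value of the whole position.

30

Row A is a plain Nim row of size 18, so its Grundy value is 18.
Grundy values for row B (subtraction set {2, 3, 4, 7}):
g(0) = mex{} = 0
g(1) = mex{} = 0
g(2) = mex{0} = 1
g(3) = mex{0} = 1
g(4) = mex{0,1} = 2
g(5) = mex{0,1} = 2
g(6) = mex{1,2} = 0
g(7) = mex{0,1,2} = 3
g(8) = mex{0,2} = 1
So g(8) = 1.
For row C, compute g(0), g(1), … with moves {3, 7}:
g(0) = mex{} = 0
g(1) = mex{} = 0
g(2) = mex{} = 0
g(3) = mex{0} = 1
g(4) = mex{0} = 1
g(5) = mex{0} = 1
g(6) = mex{1} = 0
g(7) = mex{0,1} = 2
g(8) = mex{0,1} = 2
g(9) = mex{0} = 1
g(10) = mex{1,2} = 0
So g(10) = 0.
Row D is a plain Nim row of size 13, so its Grundy value is 13.
By the Sprague-Grundy theorem, the Grundy value of a sum of independent games is the XOR of the component values.
Combined value = 18 ⊕ 1 ⊕ 0 ⊕ 13 = 30.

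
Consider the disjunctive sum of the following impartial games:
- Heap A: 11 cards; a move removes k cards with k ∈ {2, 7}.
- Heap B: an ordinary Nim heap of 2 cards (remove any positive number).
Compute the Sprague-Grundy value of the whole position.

For heap A, compute g(0), g(1), … with moves {2, 7}:
g(0) = mex{} = 0
g(1) = mex{} = 0
g(2) = mex{0} = 1
g(3) = mex{0} = 1
g(4) = mex{1} = 0
g(5) = mex{1} = 0
g(6) = mex{0} = 1
g(7) = mex{0} = 1
g(8) = mex{0,1} = 2
g(9) = mex{1} = 0
g(10) = mex{1,2} = 0
g(11) = mex{0} = 1
So g(11) = 1.
Heap B is a plain Nim heap of size 2, so its Grundy value is 2.
By the Sprague-Grundy theorem, the Grundy value of a sum of independent games is the XOR of the component values.
Combined value = 1 XOR 2 = 3.

3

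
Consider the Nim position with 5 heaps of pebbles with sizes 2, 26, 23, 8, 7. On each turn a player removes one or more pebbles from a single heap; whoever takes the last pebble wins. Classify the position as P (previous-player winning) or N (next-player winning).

In binary:
  00010  (2)
  11010  (26)
  10111  (23)
  01000  (8)
  00111  (7)
  -----
  00000  (0)
The nim-sum is 0, so this is a P-position: the player to move is in a losing position under optimal play.

P-position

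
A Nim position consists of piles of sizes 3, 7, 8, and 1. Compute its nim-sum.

13

Compute the nim-sum pairwise:
3 ⊕ 7 = 4
4 ⊕ 8 = 12
12 ⊕ 1 = 13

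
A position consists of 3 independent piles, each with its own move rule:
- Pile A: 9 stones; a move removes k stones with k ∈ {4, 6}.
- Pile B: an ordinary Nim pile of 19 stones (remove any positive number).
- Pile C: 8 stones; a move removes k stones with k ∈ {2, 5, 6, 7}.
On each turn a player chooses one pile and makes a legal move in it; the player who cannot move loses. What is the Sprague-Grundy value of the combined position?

19

Build the Grundy sequence for pile A with g(k) = mex{g(k−s) : s ∈ {4, 6}, s ≤ k}:
g(0) = mex{} = 0
g(1) = mex{} = 0
g(2) = mex{} = 0
g(3) = mex{} = 0
g(4) = mex{0} = 1
g(5) = mex{0} = 1
g(6) = mex{0} = 1
g(7) = mex{0} = 1
g(8) = mex{0,1} = 2
g(9) = mex{0,1} = 2
So g(9) = 2.
Pile B is a plain Nim pile of size 19, so its Grundy value is 19.
Build the Grundy sequence for pile C with g(k) = mex{g(k−s) : s ∈ {2, 5, 6, 7}, s ≤ k}:
g(0) = mex{} = 0
g(1) = mex{} = 0
g(2) = mex{0} = 1
g(3) = mex{0} = 1
g(4) = mex{1} = 0
g(5) = mex{0,1} = 2
g(6) = mex{0} = 1
g(7) = mex{0,1,2} = 3
g(8) = mex{0,1} = 2
So g(8) = 2.
By the Sprague-Grundy theorem, the Grundy value of a sum of independent games is the XOR of the component values.
Combined value = 2 XOR 19 XOR 2 = 19.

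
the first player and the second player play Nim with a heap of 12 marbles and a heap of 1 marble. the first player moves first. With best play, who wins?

the first player wins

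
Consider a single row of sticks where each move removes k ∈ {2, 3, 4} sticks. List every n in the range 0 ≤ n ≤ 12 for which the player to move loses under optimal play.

0, 1, 6, 7, 12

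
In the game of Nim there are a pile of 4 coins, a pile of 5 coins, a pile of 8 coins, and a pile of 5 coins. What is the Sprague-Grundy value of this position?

In binary:
  0100  (4)
  0101  (5)
  1000  (8)
  0101  (5)
  ----
  1100  (12)

12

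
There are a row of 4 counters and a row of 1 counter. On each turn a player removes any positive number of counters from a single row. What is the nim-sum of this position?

5

Compute the nim-sum pairwise:
4 ^ 1 = 5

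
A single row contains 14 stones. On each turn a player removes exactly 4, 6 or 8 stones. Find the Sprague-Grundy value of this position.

0

Grundy values for subtraction set {4, 6, 8}:
k:     0  1  2  3  4  5  6  7  8  9 10 11 12 13 14
g(k):  0  0  0  0  1  1  1  1  2  2  2  2  0  0  0
So g(14) = 0.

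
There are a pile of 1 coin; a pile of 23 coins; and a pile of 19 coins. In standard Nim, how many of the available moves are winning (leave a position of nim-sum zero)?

1

Nim-sum: 1 XOR 23 XOR 19 = 5.
The overall nim-sum is X = 5. A pile of size p has a winning move iff p XOR X < p (reduce it to p XOR X).
  1: 1 XOR 5 = 4 ≥ 1 — no move.
  23: 23 XOR 5 = 18 < 23 — winning move (to 18).
  19: 19 XOR 5 = 22 ≥ 19 — no move.
That gives 1 winning move.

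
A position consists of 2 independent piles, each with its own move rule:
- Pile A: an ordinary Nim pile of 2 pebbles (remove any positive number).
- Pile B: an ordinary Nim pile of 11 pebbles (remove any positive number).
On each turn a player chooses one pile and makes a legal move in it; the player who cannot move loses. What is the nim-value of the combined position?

Pile A is a plain Nim pile of size 2, so its Grundy value is 2.
Pile B is a plain Nim pile of size 11, so its Grundy value is 11.
The value of a disjunctive sum is the nim-sum of the parts.
Combined value = 2 XOR 11 = 9.

9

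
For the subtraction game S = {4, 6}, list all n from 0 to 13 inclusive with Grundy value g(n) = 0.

Build the Grundy sequence with g(k) = mex{g(k−s) : s ∈ {4, 6}, s ≤ k}:
g(0) = mex{} = 0
g(1) = mex{} = 0
g(2) = mex{} = 0
g(3) = mex{} = 0
g(4) = mex{0} = 1
g(5) = mex{0} = 1
g(6) = mex{0} = 1
g(7) = mex{0} = 1
g(8) = mex{0,1} = 2
g(9) = mex{0,1} = 2
g(10) = mex{1} = 0
g(11) = mex{1} = 0
g(12) = mex{1,2} = 0
g(13) = mex{1,2} = 0
The P-positions (g = 0) in 0..13 are 0, 1, 2, 3, 10, 11, 12, 13.

0, 1, 2, 3, 10, 11, 12, 13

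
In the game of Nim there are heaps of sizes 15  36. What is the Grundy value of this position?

Bitwise XOR of the heap sizes:
  001111  (15)
  100100  (36)
  ------
  101011  (43)

43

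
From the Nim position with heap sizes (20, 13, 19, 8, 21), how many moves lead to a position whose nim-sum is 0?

3

Compute the nim-sum pairwise:
20 XOR 13 = 25
25 XOR 19 = 10
10 XOR 8 = 2
2 XOR 21 = 23
The overall nim-sum is X = 23. A heap of size p has a winning move iff p XOR X < p (reduce it to p XOR X).
  20: 20 XOR 23 = 3 < 20 — winning move (to 3).
  13: 13 XOR 23 = 26 ≥ 13 — no move.
  19: 19 XOR 23 = 4 < 19 — winning move (to 4).
  8: 8 XOR 23 = 31 ≥ 8 — no move.
  21: 21 XOR 23 = 2 < 21 — winning move (to 2).
That gives 3 winning moves.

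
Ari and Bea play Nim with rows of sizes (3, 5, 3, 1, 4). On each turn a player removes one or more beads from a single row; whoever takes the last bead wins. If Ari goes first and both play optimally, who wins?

Nim-sum: 3 ^ 5 ^ 3 ^ 1 ^ 4 = 0.
The nim-sum is 0, so this is a P-position: the player to move is in a losing position under optimal play; Ari is about to move from it and so loses — Bea wins.

Bea wins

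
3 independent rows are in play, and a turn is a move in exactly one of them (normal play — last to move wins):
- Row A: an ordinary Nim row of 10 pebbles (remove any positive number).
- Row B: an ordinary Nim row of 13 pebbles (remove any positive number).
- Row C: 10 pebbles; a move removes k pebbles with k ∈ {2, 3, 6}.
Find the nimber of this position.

7

Row A is a plain Nim row of size 10, so its Grundy value is 10.
Row B is a plain Nim row of size 13, so its Grundy value is 13.
Build the Grundy sequence for row C with g(k) = mex{g(k−s) : s ∈ {2, 3, 6}, s ≤ k}:
k:     0  1  2  3  4  5  6  7  8  9 10
g(k):  0  0  1  1  2  0  3  1  2  0  0
So g(10) = 0.
The value of a disjunctive sum is the nim-sum of the parts.
Combined value = 10 XOR 13 XOR 0 = 7.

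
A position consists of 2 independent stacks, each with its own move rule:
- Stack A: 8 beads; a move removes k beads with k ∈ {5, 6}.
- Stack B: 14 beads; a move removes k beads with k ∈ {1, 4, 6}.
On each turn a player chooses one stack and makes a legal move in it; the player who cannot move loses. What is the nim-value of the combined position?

3

Grundy values for stack A (subtraction set {5, 6}):
g(0) = mex{} = 0
g(1) = mex{} = 0
g(2) = mex{} = 0
g(3) = mex{} = 0
g(4) = mex{} = 0
g(5) = mex{0} = 1
g(6) = mex{0} = 1
g(7) = mex{0} = 1
g(8) = mex{0} = 1
So g(8) = 1.
Build the Grundy sequence for stack B with g(k) = mex{g(k−s) : s ∈ {1, 4, 6}, s ≤ k}:
g(0) = mex{} = 0
g(1) = mex{0} = 1
g(2) = mex{1} = 0
g(3) = mex{0} = 1
g(4) = mex{0,1} = 2
g(5) = mex{1,2} = 0
g(6) = mex{0} = 1
g(7) = mex{1} = 0
g(8) = mex{0,2} = 1
g(9) = mex{0,1} = 2
g(10) = mex{1,2} = 0
g(11) = mex{0} = 1
g(12) = mex{1} = 0
g(13) = mex{0,2} = 1
g(14) = mex{0,1} = 2
So g(14) = 2.
The value of a disjunctive sum is the nim-sum of the parts.
Combined value = 1 XOR 2 = 3.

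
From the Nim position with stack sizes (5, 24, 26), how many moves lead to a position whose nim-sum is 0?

Compute the nim-sum pairwise:
5 XOR 24 = 29
29 XOR 26 = 7
The overall nim-sum is X = 7. A stack of size p has a winning move iff p XOR X < p (reduce it to p XOR X).
  5: 5 XOR 7 = 2 < 5 — winning move (to 2).
  24: 24 XOR 7 = 31 ≥ 24 — no move.
  26: 26 XOR 7 = 29 ≥ 26 — no move.
That gives 1 winning move.

1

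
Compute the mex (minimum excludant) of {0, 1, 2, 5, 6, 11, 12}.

The values 0, 1, 2 are all present; 3 is the first non-negative integer missing from the set.

3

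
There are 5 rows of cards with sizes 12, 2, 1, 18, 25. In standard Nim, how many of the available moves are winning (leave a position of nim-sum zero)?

1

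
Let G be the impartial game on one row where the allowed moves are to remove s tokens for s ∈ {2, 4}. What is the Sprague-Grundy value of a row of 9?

1

Grundy values for subtraction set {2, 4}:
k:     0  1  2  3  4  5  6  7  8  9
g(k):  0  0  1  1  2  2  0  0  1  1
So g(9) = 1.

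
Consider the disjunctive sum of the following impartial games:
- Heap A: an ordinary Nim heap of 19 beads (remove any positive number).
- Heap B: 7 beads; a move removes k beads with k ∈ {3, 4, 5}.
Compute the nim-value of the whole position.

Heap A is a plain Nim heap of size 19, so its Grundy value is 19.
Grundy values for heap B (subtraction set {3, 4, 5}):
g(0) = mex{} = 0
g(1) = mex{} = 0
g(2) = mex{} = 0
g(3) = mex{0} = 1
g(4) = mex{0} = 1
g(5) = mex{0} = 1
g(6) = mex{0,1} = 2
g(7) = mex{0,1} = 2
So g(7) = 2.
The value of a disjunctive sum is the nim-sum of the parts.
Combined value = 19 XOR 2 = 17.

17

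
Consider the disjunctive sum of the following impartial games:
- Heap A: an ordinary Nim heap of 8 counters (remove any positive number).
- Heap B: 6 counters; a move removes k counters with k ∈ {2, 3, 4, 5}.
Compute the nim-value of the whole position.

11

Heap A is a plain Nim heap of size 8, so its Grundy value is 8.
Grundy values for heap B (subtraction set {2, 3, 4, 5}):
g(0) = mex{} = 0
g(1) = mex{} = 0
g(2) = mex{0} = 1
g(3) = mex{0} = 1
g(4) = mex{0,1} = 2
g(5) = mex{0,1} = 2
g(6) = mex{0,1,2} = 3
So g(6) = 3.
By the Sprague-Grundy theorem, the Grundy value of a sum of independent games is the XOR of the component values.
Combined value = 8 ⊕ 3 = 11.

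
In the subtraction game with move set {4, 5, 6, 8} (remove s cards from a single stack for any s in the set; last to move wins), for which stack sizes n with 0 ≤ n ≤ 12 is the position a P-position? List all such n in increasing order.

0, 1, 2, 3, 12

Grundy values for subtraction set {4, 5, 6, 8}:
k:     0  1  2  3  4  5  6  7  8  9 10 11 12
g(k):  0  0  0  0  1  1  1  1  2  2  2  2  0
The P-positions (g = 0) in 0..12 are 0, 1, 2, 3, 12.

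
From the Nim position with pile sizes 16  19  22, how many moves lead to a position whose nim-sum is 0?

3

Nim-sum: 16 XOR 19 XOR 22 = 21.
The overall nim-sum is X = 21. A pile of size p has a winning move iff p XOR X < p (reduce it to p XOR X).
  16: 16 XOR 21 = 5 < 16 — winning move (to 5).
  19: 19 XOR 21 = 6 < 19 — winning move (to 6).
  22: 22 XOR 21 = 3 < 22 — winning move (to 3).
That gives 3 winning moves.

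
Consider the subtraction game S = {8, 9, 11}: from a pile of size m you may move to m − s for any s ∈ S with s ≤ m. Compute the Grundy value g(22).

Compute g(0), g(1), … for moves {8, 9, 11}:
k:     0  1  2  3  4  5  6  7  8  9 10 11 12 13 14 15 16 17 18 19 20 21 22
g(k):  0  0  0  0  0  0  0  0  1  1  1  1  1  1  1  1  2  2  2  0  0  0  0
So g(22) = 0.

0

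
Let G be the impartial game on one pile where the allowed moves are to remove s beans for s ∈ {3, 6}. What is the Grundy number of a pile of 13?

1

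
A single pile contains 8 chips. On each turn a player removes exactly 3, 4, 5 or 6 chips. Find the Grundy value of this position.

2

Grundy values for subtraction set {3, 4, 5, 6}:
g(0) = mex{} = 0
g(1) = mex{} = 0
g(2) = mex{} = 0
g(3) = mex{0} = 1
g(4) = mex{0} = 1
g(5) = mex{0} = 1
g(6) = mex{0,1} = 2
g(7) = mex{0,1} = 2
g(8) = mex{0,1} = 2
So g(8) = 2.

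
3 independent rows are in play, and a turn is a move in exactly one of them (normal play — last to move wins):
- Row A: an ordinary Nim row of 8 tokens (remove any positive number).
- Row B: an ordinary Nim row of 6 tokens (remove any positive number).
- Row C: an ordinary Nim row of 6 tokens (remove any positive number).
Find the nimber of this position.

8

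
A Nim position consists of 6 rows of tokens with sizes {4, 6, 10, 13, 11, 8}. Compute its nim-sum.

Nim-sum: 4 ^ 6 ^ 10 ^ 13 ^ 11 ^ 8 = 6.

6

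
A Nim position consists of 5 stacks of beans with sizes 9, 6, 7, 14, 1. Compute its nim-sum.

Compute the nim-sum pairwise:
9 ^ 6 = 15
15 ^ 7 = 8
8 ^ 14 = 6
6 ^ 1 = 7

7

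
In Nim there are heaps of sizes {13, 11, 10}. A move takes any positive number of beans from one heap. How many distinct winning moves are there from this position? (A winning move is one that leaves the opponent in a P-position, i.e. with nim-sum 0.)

Compute the nim-sum pairwise:
13 ^ 11 = 6
6 ^ 10 = 12
The overall nim-sum is X = 12. A heap of size p has a winning move iff p XOR X < p (reduce it to p XOR X).
  13: 13 XOR 12 = 1 < 13 — winning move (to 1).
  11: 11 XOR 12 = 7 < 11 — winning move (to 7).
  10: 10 XOR 12 = 6 < 10 — winning move (to 6).
That gives 3 winning moves.

3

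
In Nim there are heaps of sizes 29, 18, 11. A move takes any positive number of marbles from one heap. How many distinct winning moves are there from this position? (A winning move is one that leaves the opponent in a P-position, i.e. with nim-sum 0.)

1

Nim-sum: 29 XOR 18 XOR 11 = 4.
The overall nim-sum is X = 4. A heap of size p has a winning move iff p XOR X < p (reduce it to p XOR X).
  29: 29 XOR 4 = 25 < 29 — winning move (to 25).
  18: 18 XOR 4 = 22 ≥ 18 — no move.
  11: 11 XOR 4 = 15 ≥ 11 — no move.
That gives 1 winning move.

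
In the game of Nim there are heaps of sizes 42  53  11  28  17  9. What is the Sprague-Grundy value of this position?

Bitwise XOR of the heap sizes:
  101010  (42)
  110101  (53)
  001011  (11)
  011100  (28)
  010001  (17)
  001001  (9)
  ------
  010000  (16)

16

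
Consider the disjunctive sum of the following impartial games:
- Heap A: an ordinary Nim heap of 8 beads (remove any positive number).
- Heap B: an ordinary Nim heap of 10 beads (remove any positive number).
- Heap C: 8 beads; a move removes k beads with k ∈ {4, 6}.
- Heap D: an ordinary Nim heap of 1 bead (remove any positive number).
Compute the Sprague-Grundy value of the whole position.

Heap A is a plain Nim heap of size 8, so its Grundy value is 8.
Heap B is a plain Nim heap of size 10, so its Grundy value is 10.
For heap C, compute g(0), g(1), … with moves {4, 6}:
k:     0  1  2  3  4  5  6  7  8
g(k):  0  0  0  0  1  1  1  1  2
So g(8) = 2.
Heap D is a plain Nim heap of size 1, so its Grundy value is 1.
By the Sprague-Grundy theorem, the Grundy value of a sum of independent games is the XOR of the component values.
Combined value = 8 XOR 10 XOR 2 XOR 1 = 1.

1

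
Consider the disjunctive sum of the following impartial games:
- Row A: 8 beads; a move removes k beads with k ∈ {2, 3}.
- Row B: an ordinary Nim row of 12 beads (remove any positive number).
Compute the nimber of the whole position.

Build the Grundy sequence for row A with g(k) = mex{g(k−s) : s ∈ {2, 3}, s ≤ k}:
g(0) = mex{} = 0
g(1) = mex{} = 0
g(2) = mex{0} = 1
g(3) = mex{0} = 1
g(4) = mex{0,1} = 2
g(5) = mex{1} = 0
g(6) = mex{1,2} = 0
g(7) = mex{0,2} = 1
g(8) = mex{0} = 1
So g(8) = 1.
Row B is a plain Nim row of size 12, so its Grundy value is 12.
The value of a disjunctive sum is the nim-sum of the parts.
Combined value = 1 ⊕ 12 = 13.

13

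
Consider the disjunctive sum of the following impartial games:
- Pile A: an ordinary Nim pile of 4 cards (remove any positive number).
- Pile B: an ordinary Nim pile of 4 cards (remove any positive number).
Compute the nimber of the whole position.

Pile A is a plain Nim pile of size 4, so its Grundy value is 4.
Pile B is a plain Nim pile of size 4, so its Grundy value is 4.
The value of a disjunctive sum is the nim-sum of the parts.
Combined value = 4 XOR 4 = 0.

0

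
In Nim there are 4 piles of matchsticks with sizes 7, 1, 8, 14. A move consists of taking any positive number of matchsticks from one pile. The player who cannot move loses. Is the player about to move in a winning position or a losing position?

Losing position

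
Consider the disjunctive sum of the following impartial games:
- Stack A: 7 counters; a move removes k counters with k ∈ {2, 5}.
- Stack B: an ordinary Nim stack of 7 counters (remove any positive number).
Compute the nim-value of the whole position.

7

Grundy values for stack A (subtraction set {2, 5}):
k:     0  1  2  3  4  5  6  7
g(k):  0  0  1  1  0  2  1  0
So g(7) = 0.
Stack B is a plain Nim stack of size 7, so its Grundy value is 7.
By the Sprague-Grundy theorem, the Grundy value of a sum of independent games is the XOR of the component values.
Combined value = 0 ⊕ 7 = 7.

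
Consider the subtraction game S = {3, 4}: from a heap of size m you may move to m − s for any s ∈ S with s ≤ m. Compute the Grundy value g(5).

1

Compute g(0), g(1), … for moves {3, 4}:
g(0) = mex{} = 0
g(1) = mex{} = 0
g(2) = mex{} = 0
g(3) = mex{0} = 1
g(4) = mex{0} = 1
g(5) = mex{0} = 1
So g(5) = 1.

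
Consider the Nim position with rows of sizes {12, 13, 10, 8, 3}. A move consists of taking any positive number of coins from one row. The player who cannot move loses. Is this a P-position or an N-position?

Bitwise XOR of the heap sizes:
  1100  (12)
  1101  (13)
  1010  (10)
  1000  (8)
  0011  (3)
  ----
  0000  (0)
The nim-sum is 0, so this is a P-position: the player to move is in a losing position under optimal play.

P-position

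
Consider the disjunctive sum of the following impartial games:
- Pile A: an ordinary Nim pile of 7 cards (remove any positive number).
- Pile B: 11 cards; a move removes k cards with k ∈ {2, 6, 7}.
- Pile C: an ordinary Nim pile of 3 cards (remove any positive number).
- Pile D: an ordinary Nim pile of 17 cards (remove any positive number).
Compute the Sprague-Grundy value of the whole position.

20

Pile A is a plain Nim pile of size 7, so its Grundy value is 7.
For pile B, compute g(0), g(1), … with moves {2, 6, 7}:
g(0) = mex{} = 0
g(1) = mex{} = 0
g(2) = mex{0} = 1
g(3) = mex{0} = 1
g(4) = mex{1} = 0
g(5) = mex{1} = 0
g(6) = mex{0} = 1
g(7) = mex{0} = 1
g(8) = mex{0,1} = 2
g(9) = mex{1} = 0
g(10) = mex{0,1,2} = 3
g(11) = mex{0} = 1
So g(11) = 1.
Pile C is a plain Nim pile of size 3, so its Grundy value is 3.
Pile D is a plain Nim pile of size 17, so its Grundy value is 17.
By the Sprague-Grundy theorem, the Grundy value of a sum of independent games is the XOR of the component values.
Combined value = 7 XOR 1 XOR 3 XOR 17 = 20.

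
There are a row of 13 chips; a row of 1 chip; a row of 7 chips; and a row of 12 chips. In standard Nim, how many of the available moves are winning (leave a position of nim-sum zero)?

Compute the nim-sum pairwise:
13 ⊕ 1 = 12
12 ⊕ 7 = 11
11 ⊕ 12 = 7
The overall nim-sum is X = 7. A row of size p has a winning move iff p XOR X < p (reduce it to p XOR X).
  13: 13 XOR 7 = 10 < 13 — winning move (to 10).
  1: 1 XOR 7 = 6 ≥ 1 — no move.
  7: 7 XOR 7 = 0 < 7 — winning move (to 0).
  12: 12 XOR 7 = 11 < 12 — winning move (to 11).
That gives 3 winning moves.

3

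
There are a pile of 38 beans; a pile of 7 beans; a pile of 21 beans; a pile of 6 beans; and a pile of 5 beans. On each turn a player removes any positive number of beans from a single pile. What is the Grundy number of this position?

55

Bitwise XOR of the heap sizes:
  100110  (38)
  000111  (7)
  010101  (21)
  000110  (6)
  000101  (5)
  ------
  110111  (55)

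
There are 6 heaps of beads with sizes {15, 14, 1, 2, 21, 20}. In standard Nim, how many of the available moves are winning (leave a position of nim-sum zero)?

Compute the nim-sum pairwise:
15 ^ 14 = 1
1 ^ 1 = 0
0 ^ 2 = 2
2 ^ 21 = 23
23 ^ 20 = 3
The overall nim-sum is X = 3. A heap of size p has a winning move iff p XOR X < p (reduce it to p XOR X).
  15: 15 XOR 3 = 12 < 15 — winning move (to 12).
  14: 14 XOR 3 = 13 < 14 — winning move (to 13).
  1: 1 XOR 3 = 2 ≥ 1 — no move.
  2: 2 XOR 3 = 1 < 2 — winning move (to 1).
  21: 21 XOR 3 = 22 ≥ 21 — no move.
  20: 20 XOR 3 = 23 ≥ 20 — no move.
That gives 3 winning moves.

3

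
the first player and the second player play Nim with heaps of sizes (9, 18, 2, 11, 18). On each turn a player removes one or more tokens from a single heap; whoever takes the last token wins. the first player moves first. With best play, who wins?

Nim-sum: 9 ^ 18 ^ 2 ^ 11 ^ 18 = 0.
The nim-sum is 0, so this is a P-position: the player to move is in a losing position under optimal play; the first player is about to move from it and so loses — the second player wins.

the second player wins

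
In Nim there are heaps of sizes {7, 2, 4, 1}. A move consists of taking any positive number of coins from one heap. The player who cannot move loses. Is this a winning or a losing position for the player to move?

In binary:
  111  (7)
  010  (2)
  100  (4)
  001  (1)
  ---
  000  (0)
The nim-sum is 0, so this is a P-position: the player to move is in a losing position under optimal play.

Losing position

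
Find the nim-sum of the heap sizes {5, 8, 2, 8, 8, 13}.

Compute the nim-sum pairwise:
5 XOR 8 = 13
13 XOR 2 = 15
15 XOR 8 = 7
7 XOR 8 = 15
15 XOR 13 = 2

2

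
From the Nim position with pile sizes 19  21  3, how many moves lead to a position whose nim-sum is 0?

1

Nim-sum: 19 ^ 21 ^ 3 = 5.
The overall nim-sum is X = 5. A pile of size p has a winning move iff p XOR X < p (reduce it to p XOR X).
  19: 19 XOR 5 = 22 ≥ 19 — no move.
  21: 21 XOR 5 = 16 < 21 — winning move (to 16).
  3: 3 XOR 5 = 6 ≥ 3 — no move.
That gives 1 winning move.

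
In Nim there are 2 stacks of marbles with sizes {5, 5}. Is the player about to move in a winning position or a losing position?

Write each in binary and XOR column by column:
  101  (5)
  101  (5)
  ---
  000  (0)
The nim-sum is 0, so this is a P-position: the player to move is in a losing position under optimal play.

Losing position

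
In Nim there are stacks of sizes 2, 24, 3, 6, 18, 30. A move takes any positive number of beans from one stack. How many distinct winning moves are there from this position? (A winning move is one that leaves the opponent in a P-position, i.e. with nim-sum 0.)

3

Compute the nim-sum pairwise:
2 ^ 24 = 26
26 ^ 3 = 25
25 ^ 6 = 31
31 ^ 18 = 13
13 ^ 30 = 19
The overall nim-sum is X = 19. A stack of size p has a winning move iff p XOR X < p (reduce it to p XOR X).
  2: 2 XOR 19 = 17 ≥ 2 — no move.
  24: 24 XOR 19 = 11 < 24 — winning move (to 11).
  3: 3 XOR 19 = 16 ≥ 3 — no move.
  6: 6 XOR 19 = 21 ≥ 6 — no move.
  18: 18 XOR 19 = 1 < 18 — winning move (to 1).
  30: 30 XOR 19 = 13 < 30 — winning move (to 13).
That gives 3 winning moves.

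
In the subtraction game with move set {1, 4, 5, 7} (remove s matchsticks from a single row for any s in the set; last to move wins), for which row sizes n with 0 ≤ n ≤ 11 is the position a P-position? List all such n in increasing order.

0, 2, 8, 10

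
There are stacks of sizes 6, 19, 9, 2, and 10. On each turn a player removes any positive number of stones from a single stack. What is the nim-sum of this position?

20

Nim-sum: 6 ^ 19 ^ 9 ^ 2 ^ 10 = 20.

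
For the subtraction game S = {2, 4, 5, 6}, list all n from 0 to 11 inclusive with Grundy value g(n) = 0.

Compute g(0), g(1), … for moves {2, 4, 5, 6}:
g(0) = mex{} = 0
g(1) = mex{} = 0
g(2) = mex{0} = 1
g(3) = mex{0} = 1
g(4) = mex{0,1} = 2
g(5) = mex{0,1} = 2
g(6) = mex{0,1,2} = 3
g(7) = mex{0,1,2} = 3
g(8) = mex{1,2,3} = 0
g(9) = mex{1,2,3} = 0
g(10) = mex{0,2,3} = 1
g(11) = mex{0,2,3} = 1
The P-positions (g = 0) in 0..11 are 0, 1, 8, 9.

0, 1, 8, 9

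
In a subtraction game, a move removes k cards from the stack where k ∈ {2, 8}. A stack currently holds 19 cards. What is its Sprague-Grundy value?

Compute g(0), g(1), … for moves {2, 8}:
k:     0  1  2  3  4  5  6  7  8  9 10 11 12 13 14 15 16 17 18 19
g(k):  0  0  1  1  0  0  1  1  2  2  0  0  1  1  0  0  1  1  2  2
So g(19) = 2.

2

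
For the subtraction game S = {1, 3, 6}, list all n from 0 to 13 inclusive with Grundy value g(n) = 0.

0, 2, 4, 9, 11, 13

Build the Grundy sequence with g(k) = mex{g(k−s) : s ∈ {1, 3, 6}, s ≤ k}:
k:     0  1  2  3  4  5  6  7  8  9 10 11 12 13
g(k):  0  1  0  1  0  1  2  3  2  0  1  0  1  0
The P-positions (g = 0) in 0..13 are 0, 2, 4, 9, 11, 13.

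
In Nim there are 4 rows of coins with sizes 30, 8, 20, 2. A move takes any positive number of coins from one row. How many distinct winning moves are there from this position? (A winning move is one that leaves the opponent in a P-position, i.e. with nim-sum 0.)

Nim-sum: 30 XOR 8 XOR 20 XOR 2 = 0.
The nim-sum is already 0, so every move leaves a nonzero nim-sum — there are no winning moves.

0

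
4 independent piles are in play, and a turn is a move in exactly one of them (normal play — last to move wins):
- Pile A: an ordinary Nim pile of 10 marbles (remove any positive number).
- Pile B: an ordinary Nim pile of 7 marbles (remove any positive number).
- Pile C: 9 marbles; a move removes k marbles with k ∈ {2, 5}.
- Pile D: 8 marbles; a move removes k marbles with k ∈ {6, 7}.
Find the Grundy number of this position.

13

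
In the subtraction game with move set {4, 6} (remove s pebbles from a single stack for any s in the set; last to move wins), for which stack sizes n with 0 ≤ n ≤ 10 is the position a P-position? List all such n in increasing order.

Build the Grundy sequence with g(k) = mex{g(k−s) : s ∈ {4, 6}, s ≤ k}:
k:     0  1  2  3  4  5  6  7  8  9 10
g(k):  0  0  0  0  1  1  1  1  2  2  0
The P-positions (g = 0) in 0..10 are 0, 1, 2, 3, 10.

0, 1, 2, 3, 10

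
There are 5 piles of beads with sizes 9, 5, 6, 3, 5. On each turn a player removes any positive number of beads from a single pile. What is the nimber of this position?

Compute the nim-sum pairwise:
9 ^ 5 = 12
12 ^ 6 = 10
10 ^ 3 = 9
9 ^ 5 = 12

12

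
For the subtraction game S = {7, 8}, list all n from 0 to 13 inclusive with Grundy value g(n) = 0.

0, 1, 2, 3, 4, 5, 6

Compute g(0), g(1), … for moves {7, 8}:
k:     0  1  2  3  4  5  6  7  8  9 10 11 12 13
g(k):  0  0  0  0  0  0  0  1  1  1  1  1  1  1
The P-positions (g = 0) in 0..13 are 0, 1, 2, 3, 4, 5, 6.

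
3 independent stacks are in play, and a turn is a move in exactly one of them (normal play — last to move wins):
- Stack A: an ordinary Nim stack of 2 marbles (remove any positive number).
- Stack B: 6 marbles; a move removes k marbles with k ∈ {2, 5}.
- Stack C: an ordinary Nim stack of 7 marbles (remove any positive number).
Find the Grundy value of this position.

4

Stack A is a plain Nim stack of size 2, so its Grundy value is 2.
For stack B, compute g(0), g(1), … with moves {2, 5}:
k:     0  1  2  3  4  5  6
g(k):  0  0  1  1  0  2  1
So g(6) = 1.
Stack C is a plain Nim stack of size 7, so its Grundy value is 7.
By the Sprague-Grundy theorem, the Grundy value of a sum of independent games is the XOR of the component values.
Combined value = 2 ⊕ 1 ⊕ 7 = 4.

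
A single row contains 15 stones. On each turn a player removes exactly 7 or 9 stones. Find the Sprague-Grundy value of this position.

2

Build the Grundy sequence with g(k) = mex{g(k−s) : s ∈ {7, 9}, s ≤ k}:
k:     0  1  2  3  4  5  6  7  8  9 10 11 12 13 14 15
g(k):  0  0  0  0  0  0  0  1  1  1  1  1  1  1  2  2
So g(15) = 2.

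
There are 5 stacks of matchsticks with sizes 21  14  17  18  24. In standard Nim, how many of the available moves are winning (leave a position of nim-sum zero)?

0

Nim-sum: 21 ⊕ 14 ⊕ 17 ⊕ 18 ⊕ 24 = 0.
The nim-sum is already 0, so every move leaves a nonzero nim-sum — there are no winning moves.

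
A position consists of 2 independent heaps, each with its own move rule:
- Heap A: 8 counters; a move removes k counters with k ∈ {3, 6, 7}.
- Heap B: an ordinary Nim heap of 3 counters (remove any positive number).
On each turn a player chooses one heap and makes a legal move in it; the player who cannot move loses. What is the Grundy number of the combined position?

1

Build the Grundy sequence for heap A with g(k) = mex{g(k−s) : s ∈ {3, 6, 7}, s ≤ k}:
k:     0  1  2  3  4  5  6  7  8
g(k):  0  0  0  1  1  1  2  2  2
So g(8) = 2.
Heap B is a plain Nim heap of size 3, so its Grundy value is 3.
The value of a disjunctive sum is the nim-sum of the parts.
Combined value = 2 ⊕ 3 = 1.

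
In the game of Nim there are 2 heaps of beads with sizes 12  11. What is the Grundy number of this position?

7

Bitwise XOR of the heap sizes:
  1100  (12)
  1011  (11)
  ----
  0111  (7)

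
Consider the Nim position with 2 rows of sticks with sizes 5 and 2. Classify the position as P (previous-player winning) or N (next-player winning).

N-position

Compute the nim-sum pairwise:
5 ^ 2 = 7
The nim-sum is 7 ≠ 0, so this is an N-position: the player to move can win.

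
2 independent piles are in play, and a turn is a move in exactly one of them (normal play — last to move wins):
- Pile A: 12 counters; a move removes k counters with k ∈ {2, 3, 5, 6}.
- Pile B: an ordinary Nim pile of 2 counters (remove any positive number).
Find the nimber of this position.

0

Grundy values for pile A (subtraction set {2, 3, 5, 6}):
g(0) = mex{} = 0
g(1) = mex{} = 0
g(2) = mex{0} = 1
g(3) = mex{0} = 1
g(4) = mex{0,1} = 2
g(5) = mex{0,1} = 2
g(6) = mex{0,1,2} = 3
g(7) = mex{0,1,2} = 3
g(8) = mex{1,2,3} = 0
g(9) = mex{1,2,3} = 0
g(10) = mex{0,2,3} = 1
g(11) = mex{0,2,3} = 1
g(12) = mex{0,1,3} = 2
So g(12) = 2.
Pile B is a plain Nim pile of size 2, so its Grundy value is 2.
The value of a disjunctive sum is the nim-sum of the parts.
Combined value = 2 ⊕ 2 = 0.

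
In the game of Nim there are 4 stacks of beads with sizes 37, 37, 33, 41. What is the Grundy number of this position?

Bitwise XOR of the heap sizes:
  100101  (37)
  100101  (37)
  100001  (33)
  101001  (41)
  ------
  001000  (8)

8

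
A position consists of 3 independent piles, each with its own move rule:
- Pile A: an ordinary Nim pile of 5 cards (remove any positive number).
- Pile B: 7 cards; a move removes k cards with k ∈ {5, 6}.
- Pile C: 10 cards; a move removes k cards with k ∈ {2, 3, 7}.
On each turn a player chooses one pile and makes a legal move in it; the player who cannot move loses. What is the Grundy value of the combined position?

4

Pile A is a plain Nim pile of size 5, so its Grundy value is 5.
For pile B, compute g(0), g(1), … with moves {5, 6}:
g(0) = mex{} = 0
g(1) = mex{} = 0
g(2) = mex{} = 0
g(3) = mex{} = 0
g(4) = mex{} = 0
g(5) = mex{0} = 1
g(6) = mex{0} = 1
g(7) = mex{0} = 1
So g(7) = 1.
For pile C, compute g(0), g(1), … with moves {2, 3, 7}:
k:     0  1  2  3  4  5  6  7  8  9 10
g(k):  0  0  1  1  2  0  0  1  1  2  0
So g(10) = 0.
The value of a disjunctive sum is the nim-sum of the parts.
Combined value = 5 XOR 1 XOR 0 = 4.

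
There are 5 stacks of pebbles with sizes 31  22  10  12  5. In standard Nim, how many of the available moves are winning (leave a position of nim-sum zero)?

3

Nim-sum: 31 ^ 22 ^ 10 ^ 12 ^ 5 = 10.
The overall nim-sum is X = 10. A stack of size p has a winning move iff p XOR X < p (reduce it to p XOR X).
  31: 31 XOR 10 = 21 < 31 — winning move (to 21).
  22: 22 XOR 10 = 28 ≥ 22 — no move.
  10: 10 XOR 10 = 0 < 10 — winning move (to 0).
  12: 12 XOR 10 = 6 < 12 — winning move (to 6).
  5: 5 XOR 10 = 15 ≥ 5 — no move.
That gives 3 winning moves.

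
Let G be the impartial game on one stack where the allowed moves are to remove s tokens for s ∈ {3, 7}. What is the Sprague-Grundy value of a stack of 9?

1

Build the Grundy sequence with g(k) = mex{g(k−s) : s ∈ {3, 7}, s ≤ k}:
g(0) = mex{} = 0
g(1) = mex{} = 0
g(2) = mex{} = 0
g(3) = mex{0} = 1
g(4) = mex{0} = 1
g(5) = mex{0} = 1
g(6) = mex{1} = 0
g(7) = mex{0,1} = 2
g(8) = mex{0,1} = 2
g(9) = mex{0} = 1
So g(9) = 1.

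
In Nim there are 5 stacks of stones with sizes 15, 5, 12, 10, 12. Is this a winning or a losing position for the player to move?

Nim-sum: 15 ⊕ 5 ⊕ 12 ⊕ 10 ⊕ 12 = 0.
The nim-sum is 0, so this is a P-position: the player to move is in a losing position under optimal play.

Losing position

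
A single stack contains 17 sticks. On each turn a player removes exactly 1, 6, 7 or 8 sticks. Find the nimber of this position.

Grundy values for subtraction set {1, 6, 7, 8}:
k:     0  1  2  3  4  5  6  7  8  9 10 11 12 13 14 15 16 17
g(k):  0  1  0  1  0  1  2  3  2  3  2  3  4  0  1  0  1  0
So g(17) = 0.

0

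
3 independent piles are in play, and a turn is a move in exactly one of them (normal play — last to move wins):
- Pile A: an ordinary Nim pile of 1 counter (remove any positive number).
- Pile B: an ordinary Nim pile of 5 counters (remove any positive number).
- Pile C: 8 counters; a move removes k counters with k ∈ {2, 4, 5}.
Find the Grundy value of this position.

Pile A is a plain Nim pile of size 1, so its Grundy value is 1.
Pile B is a plain Nim pile of size 5, so its Grundy value is 5.
Build the Grundy sequence for pile C with g(k) = mex{g(k−s) : s ∈ {2, 4, 5}, s ≤ k}:
g(0) = mex{} = 0
g(1) = mex{} = 0
g(2) = mex{0} = 1
g(3) = mex{0} = 1
g(4) = mex{0,1} = 2
g(5) = mex{0,1} = 2
g(6) = mex{0,1,2} = 3
g(7) = mex{1,2} = 0
g(8) = mex{1,2,3} = 0
So g(8) = 0.
By the Sprague-Grundy theorem, the Grundy value of a sum of independent games is the XOR of the component values.
Combined value = 1 ⊕ 5 ⊕ 0 = 4.

4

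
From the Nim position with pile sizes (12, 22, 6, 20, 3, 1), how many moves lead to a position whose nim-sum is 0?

In binary:
  01100  (12)
  10110  (22)
  00110  (6)
  10100  (20)
  00011  (3)
  00001  (1)
  -----
  01010  (10)
The overall nim-sum is X = 10. A pile of size p has a winning move iff p XOR X < p (reduce it to p XOR X).
  12: 12 XOR 10 = 6 < 12 — winning move (to 6).
  22: 22 XOR 10 = 28 ≥ 22 — no move.
  6: 6 XOR 10 = 12 ≥ 6 — no move.
  20: 20 XOR 10 = 30 ≥ 20 — no move.
  3: 3 XOR 10 = 9 ≥ 3 — no move.
  1: 1 XOR 10 = 11 ≥ 1 — no move.
That gives 1 winning move.

1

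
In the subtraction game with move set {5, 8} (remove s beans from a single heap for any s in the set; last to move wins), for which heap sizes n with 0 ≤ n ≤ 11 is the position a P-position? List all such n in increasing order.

0, 1, 2, 3, 4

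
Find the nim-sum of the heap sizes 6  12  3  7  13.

3

Nim-sum: 6 ⊕ 12 ⊕ 3 ⊕ 7 ⊕ 13 = 3.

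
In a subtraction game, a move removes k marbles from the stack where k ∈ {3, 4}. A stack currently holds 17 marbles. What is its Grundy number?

Grundy values for subtraction set {3, 4}:
k:     0  1  2  3  4  5  6  7  8  9 10 11 12 13 14 15 16 17
g(k):  0  0  0  1  1  1  2  0  0  0  1  1  1  2  0  0  0  1
So g(17) = 1.

1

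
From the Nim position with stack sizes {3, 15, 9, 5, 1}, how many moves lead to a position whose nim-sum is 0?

Compute the nim-sum pairwise:
3 XOR 15 = 12
12 XOR 9 = 5
5 XOR 5 = 0
0 XOR 1 = 1
The overall nim-sum is X = 1. A stack of size p has a winning move iff p XOR X < p (reduce it to p XOR X).
  3: 3 XOR 1 = 2 < 3 — winning move (to 2).
  15: 15 XOR 1 = 14 < 15 — winning move (to 14).
  9: 9 XOR 1 = 8 < 9 — winning move (to 8).
  5: 5 XOR 1 = 4 < 5 — winning move (to 4).
  1: 1 XOR 1 = 0 < 1 — winning move (to 0).
That gives 5 winning moves.

5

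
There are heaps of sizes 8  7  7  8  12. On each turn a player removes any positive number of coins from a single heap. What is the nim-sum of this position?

Compute the nim-sum pairwise:
8 ^ 7 = 15
15 ^ 7 = 8
8 ^ 8 = 0
0 ^ 12 = 12

12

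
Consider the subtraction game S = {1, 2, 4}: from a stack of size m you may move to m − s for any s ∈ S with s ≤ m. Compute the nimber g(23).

2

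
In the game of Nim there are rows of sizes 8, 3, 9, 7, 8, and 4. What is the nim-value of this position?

9

Compute the nim-sum pairwise:
8 ⊕ 3 = 11
11 ⊕ 9 = 2
2 ⊕ 7 = 5
5 ⊕ 8 = 13
13 ⊕ 4 = 9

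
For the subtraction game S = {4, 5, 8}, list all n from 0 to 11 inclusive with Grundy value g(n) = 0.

0, 1, 2, 3

Build the Grundy sequence with g(k) = mex{g(k−s) : s ∈ {4, 5, 8}, s ≤ k}:
k:     0  1  2  3  4  5  6  7  8  9 10 11
g(k):  0  0  0  0  1  1  1  1  2  2  2  2
The P-positions (g = 0) in 0..11 are 0, 1, 2, 3.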